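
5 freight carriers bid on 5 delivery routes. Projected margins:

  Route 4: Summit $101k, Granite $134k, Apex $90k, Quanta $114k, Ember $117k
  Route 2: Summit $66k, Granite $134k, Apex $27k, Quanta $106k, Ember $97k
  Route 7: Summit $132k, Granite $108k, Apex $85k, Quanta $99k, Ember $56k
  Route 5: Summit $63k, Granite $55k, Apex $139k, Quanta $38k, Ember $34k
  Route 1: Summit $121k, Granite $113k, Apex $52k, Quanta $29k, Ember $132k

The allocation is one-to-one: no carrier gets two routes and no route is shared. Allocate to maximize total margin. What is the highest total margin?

This is a one-to-one assignment (maximum-weight bipartite matching).
Optimal: Summit→Route 7 ($132k), Granite→Route 2 ($134k), Apex→Route 5 ($139k), Quanta→Route 4 ($114k), Ember→Route 1 ($132k) — total 132+134+139+114+132 = $651k.
Row-greedy (each carrier in turn takes its best remaining route) gives $643k, worse by 8.
Swapping Apex↔Summit (Apex→Route 7 $85k, Summit→Route 5 $63k) loses 123.

Maximum total: $651k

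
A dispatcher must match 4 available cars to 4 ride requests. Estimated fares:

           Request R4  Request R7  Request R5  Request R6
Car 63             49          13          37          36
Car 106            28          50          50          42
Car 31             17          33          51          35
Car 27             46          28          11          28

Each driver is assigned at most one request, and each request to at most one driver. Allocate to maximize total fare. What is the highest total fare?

Max total: $183

Optimal: Car 63→Request R6 ($36), Car 106→Request R7 ($50), Car 31→Request R5 ($51), Car 27→Request R4 ($46) — total 36+50+51+46 = $183.
Swapping Car 27↔Car 106 (Car 27→Request R7 $28, Car 106→Request R4 $28) loses 40.
Every other assignment is strictly worse.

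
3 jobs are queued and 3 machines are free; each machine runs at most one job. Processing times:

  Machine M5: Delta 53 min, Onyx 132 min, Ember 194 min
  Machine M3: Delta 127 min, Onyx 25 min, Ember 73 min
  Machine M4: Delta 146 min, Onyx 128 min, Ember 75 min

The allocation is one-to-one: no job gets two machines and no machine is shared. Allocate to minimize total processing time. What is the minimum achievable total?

Min total: 153 min

Optimal: Delta→Machine M5 (53 min), Onyx→Machine M3 (25 min), Ember→Machine M4 (75 min) — total 53+25+75 = 153 min.
Swapping Ember↔Delta (Ember→Machine M5 194 min, Delta→Machine M4 146 min) adds 212.
Every other assignment is strictly worse.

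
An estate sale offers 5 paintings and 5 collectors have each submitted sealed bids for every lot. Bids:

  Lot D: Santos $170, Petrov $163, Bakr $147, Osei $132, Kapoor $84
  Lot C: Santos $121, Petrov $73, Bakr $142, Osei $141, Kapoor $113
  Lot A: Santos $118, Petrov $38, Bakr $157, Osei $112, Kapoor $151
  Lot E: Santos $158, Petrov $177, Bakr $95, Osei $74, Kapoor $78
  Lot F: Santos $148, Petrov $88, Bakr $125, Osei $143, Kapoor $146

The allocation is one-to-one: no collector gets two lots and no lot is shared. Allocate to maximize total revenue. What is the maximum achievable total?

Optimal: Santos→Lot D ($170), Petrov→Lot E ($177), Bakr→Lot A ($157), Osei→Lot C ($141), Kapoor→Lot F ($146) — total 170+177+157+141+146 = $791.
Column-greedy (each lot in turn goes to its best remaining collector) gives $783, worse by 8.

Maximum total: $791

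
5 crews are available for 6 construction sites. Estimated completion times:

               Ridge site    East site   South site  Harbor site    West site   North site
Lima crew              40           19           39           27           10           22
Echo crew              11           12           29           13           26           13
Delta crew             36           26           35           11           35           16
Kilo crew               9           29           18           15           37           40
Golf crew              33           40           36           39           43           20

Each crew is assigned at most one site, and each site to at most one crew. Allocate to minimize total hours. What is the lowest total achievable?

Min total: 62 hours

Optimal: Lima crew→West site (10 hours), Echo crew→East site (12 hours), Delta crew→Harbor site (11 hours), Kilo crew→Ridge site (9 hours), Golf crew→North site (20 hours) — total 10+12+11+9+20 = 62 hours.
Row-greedy (each crew in turn takes its cheapest remaining site) gives 70 hours, worse by 8.
Next-best assignment: Lima crew→West site, Echo crew→Ridge site, Delta crew→Harbor site, Kilo crew→South site, Golf crew→North site = 70 hours.
Swapping Echo crew↔Kilo crew (Echo crew→Ridge site 11 hours, Kilo crew→East site 29 hours) adds 19.
Checked against all permutations: 62 hours is optimal.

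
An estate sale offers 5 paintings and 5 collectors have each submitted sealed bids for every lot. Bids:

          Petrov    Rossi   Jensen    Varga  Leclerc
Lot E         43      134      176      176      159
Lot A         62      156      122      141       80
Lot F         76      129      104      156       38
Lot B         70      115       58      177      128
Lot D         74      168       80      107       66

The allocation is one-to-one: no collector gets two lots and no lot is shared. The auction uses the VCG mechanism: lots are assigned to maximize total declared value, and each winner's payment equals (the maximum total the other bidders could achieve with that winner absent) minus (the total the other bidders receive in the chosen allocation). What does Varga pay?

Efficient allocation: Petrov→Lot F ($76), Rossi→Lot D ($168), Jensen→Lot A ($122), Varga→Lot B ($177), Leclerc→Lot E ($159); total welfare W = $702.
Varga receives Lot B at value $177, so the others get W − 177 = $525.
Without Varga: best allocation of the remaining 4 bidders over all 5 lots is Petrov→Lot F ($76), Rossi→Lot D ($168), Jensen→Lot E ($176), Leclerc→Lot B ($128), total $548.
VCG payment = (others' best without Varga) − (others' welfare with Varga) = 548 − 525 = $23.

Varga pays $23.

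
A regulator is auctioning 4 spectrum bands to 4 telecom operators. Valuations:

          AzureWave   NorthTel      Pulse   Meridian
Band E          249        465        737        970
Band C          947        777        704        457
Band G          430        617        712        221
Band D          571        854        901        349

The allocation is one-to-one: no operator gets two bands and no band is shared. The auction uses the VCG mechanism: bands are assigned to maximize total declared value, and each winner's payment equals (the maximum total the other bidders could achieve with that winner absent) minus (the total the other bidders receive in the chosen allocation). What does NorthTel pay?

Efficient allocation: AzureWave→Band C ($947M), NorthTel→Band D ($854M), Pulse→Band G ($712M), Meridian→Band E ($970M); total welfare W = $3483M.
NorthTel receives Band D at value $854M, so the others get W − 854 = $2629M.
Without NorthTel: best allocation of the remaining 3 bidders over all 4 bands is AzureWave→Band C ($947M), Pulse→Band D ($901M), Meridian→Band E ($970M), total $2818M.
VCG payment = (others' best without NorthTel) − (others' welfare with NorthTel) = 2818 − 2629 = $189M.

NorthTel pays $189M.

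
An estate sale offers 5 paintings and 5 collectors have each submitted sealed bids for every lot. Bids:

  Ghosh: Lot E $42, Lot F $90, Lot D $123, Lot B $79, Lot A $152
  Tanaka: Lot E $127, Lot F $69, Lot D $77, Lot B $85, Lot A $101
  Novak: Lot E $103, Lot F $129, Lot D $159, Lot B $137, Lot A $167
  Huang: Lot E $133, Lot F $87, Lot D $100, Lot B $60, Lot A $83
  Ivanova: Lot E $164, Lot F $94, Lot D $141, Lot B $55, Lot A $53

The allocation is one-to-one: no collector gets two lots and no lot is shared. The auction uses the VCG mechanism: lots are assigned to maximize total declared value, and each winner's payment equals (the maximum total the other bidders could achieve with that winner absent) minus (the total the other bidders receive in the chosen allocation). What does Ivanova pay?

Ivanova pays $46.

Efficient allocation: Ghosh→Lot A ($152), Tanaka→Lot B ($85), Novak→Lot D ($159), Huang→Lot F ($87), Ivanova→Lot E ($164); total welfare W = $647.
Ivanova receives Lot E at value $164, so the others get W − 164 = $483.
Without Ivanova: best allocation of the remaining 4 bidders over all 5 lots is Ghosh→Lot A ($152), Tanaka→Lot B ($85), Novak→Lot D ($159), Huang→Lot E ($133), total $529.
VCG payment = (others' best without Ivanova) − (others' welfare with Ivanova) = 529 − 483 = $46.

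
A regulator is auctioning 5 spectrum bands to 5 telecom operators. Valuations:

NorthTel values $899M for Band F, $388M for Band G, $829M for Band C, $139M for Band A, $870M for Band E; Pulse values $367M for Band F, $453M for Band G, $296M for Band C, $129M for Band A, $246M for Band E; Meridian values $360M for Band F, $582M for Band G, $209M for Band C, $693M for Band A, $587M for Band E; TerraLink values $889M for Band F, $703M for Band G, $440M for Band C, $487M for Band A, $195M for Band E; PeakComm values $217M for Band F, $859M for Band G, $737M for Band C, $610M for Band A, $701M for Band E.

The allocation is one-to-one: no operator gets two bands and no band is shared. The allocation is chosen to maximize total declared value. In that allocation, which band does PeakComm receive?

PeakComm receives Band C.

Optimal: NorthTel→Band E ($870M), Pulse→Band G ($453M), Meridian→Band A ($693M), TerraLink→Band F ($889M), PeakComm→Band C ($737M) — total 870+453+693+889+737 = $3642M.
Column-greedy (each band in turn goes to its best remaining operator) gives $3137M, worse by 505.
PeakComm's own top band is Band G ($859M), but forcing PeakComm→Band G and reassigning the rest optimally gives only $3607M — worse by 35.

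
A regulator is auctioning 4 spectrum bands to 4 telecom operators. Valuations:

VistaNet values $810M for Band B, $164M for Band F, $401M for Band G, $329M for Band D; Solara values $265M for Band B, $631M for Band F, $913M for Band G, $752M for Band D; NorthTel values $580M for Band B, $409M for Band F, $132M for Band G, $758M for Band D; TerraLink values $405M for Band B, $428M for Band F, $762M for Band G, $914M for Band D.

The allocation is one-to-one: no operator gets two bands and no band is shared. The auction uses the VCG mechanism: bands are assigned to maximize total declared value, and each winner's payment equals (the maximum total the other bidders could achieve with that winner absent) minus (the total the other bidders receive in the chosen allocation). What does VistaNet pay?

Efficient allocation: VistaNet→Band B ($810M), Solara→Band G ($913M), NorthTel→Band F ($409M), TerraLink→Band D ($914M); total welfare W = $3046M.
VistaNet receives Band B at value $810M, so the others get W − 810 = $2236M.
Without VistaNet: best allocation of the remaining 3 bidders over all 4 bands is Solara→Band G ($913M), NorthTel→Band B ($580M), TerraLink→Band D ($914M), total $2407M.
VCG payment = (others' best without VistaNet) − (others' welfare with VistaNet) = 2407 − 2236 = $171M.

VistaNet pays $171M.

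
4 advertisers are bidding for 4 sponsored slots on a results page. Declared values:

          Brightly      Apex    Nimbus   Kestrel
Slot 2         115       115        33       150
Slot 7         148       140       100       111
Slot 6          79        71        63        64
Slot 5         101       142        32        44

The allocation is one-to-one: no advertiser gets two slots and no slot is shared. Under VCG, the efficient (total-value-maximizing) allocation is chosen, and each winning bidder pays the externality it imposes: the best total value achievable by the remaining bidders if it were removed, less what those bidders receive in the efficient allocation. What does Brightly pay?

Efficient allocation: Brightly→Slot 7 ($148), Apex→Slot 5 ($142), Nimbus→Slot 6 ($63), Kestrel→Slot 2 ($150); total welfare W = $503.
Brightly receives Slot 7 at value $148, so the others get W − 148 = $355.
Without Brightly: best allocation of the remaining 3 bidders over all 4 slots is Apex→Slot 5 ($142), Nimbus→Slot 7 ($100), Kestrel→Slot 2 ($150), total $392.
VCG payment = (others' best without Brightly) − (others' welfare with Brightly) = 392 − 355 = $37.

Brightly pays $37.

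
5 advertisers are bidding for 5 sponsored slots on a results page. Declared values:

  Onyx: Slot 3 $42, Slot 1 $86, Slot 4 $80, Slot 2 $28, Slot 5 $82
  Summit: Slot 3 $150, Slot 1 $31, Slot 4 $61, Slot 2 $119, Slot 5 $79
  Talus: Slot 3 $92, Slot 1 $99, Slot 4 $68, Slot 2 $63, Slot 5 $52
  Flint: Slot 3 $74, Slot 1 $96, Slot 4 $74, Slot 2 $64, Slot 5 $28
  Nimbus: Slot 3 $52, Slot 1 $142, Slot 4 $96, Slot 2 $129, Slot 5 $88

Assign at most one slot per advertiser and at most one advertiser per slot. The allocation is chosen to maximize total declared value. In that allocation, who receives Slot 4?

Optimal: Onyx→Slot 5 ($82), Summit→Slot 3 ($150), Talus→Slot 1 ($99), Flint→Slot 4 ($74), Nimbus→Slot 2 ($129) — total 82+150+99+74+129 = $534.
Max-entry greedy (repeatedly take the single best remaining cell) gives $511, worse by 23.
Next-best assignment: Onyx→Slot 5, Summit→Slot 3, Talus→Slot 4, Flint→Slot 1, Nimbus→Slot 2 = $525.
No other one-to-one assignment exceeds $534.
Flint's own top slot is Slot 1 ($96), but forcing Flint→Slot 1 and reassigning the rest optimally gives only $525 — worse by 9.

Flint receives Slot 4.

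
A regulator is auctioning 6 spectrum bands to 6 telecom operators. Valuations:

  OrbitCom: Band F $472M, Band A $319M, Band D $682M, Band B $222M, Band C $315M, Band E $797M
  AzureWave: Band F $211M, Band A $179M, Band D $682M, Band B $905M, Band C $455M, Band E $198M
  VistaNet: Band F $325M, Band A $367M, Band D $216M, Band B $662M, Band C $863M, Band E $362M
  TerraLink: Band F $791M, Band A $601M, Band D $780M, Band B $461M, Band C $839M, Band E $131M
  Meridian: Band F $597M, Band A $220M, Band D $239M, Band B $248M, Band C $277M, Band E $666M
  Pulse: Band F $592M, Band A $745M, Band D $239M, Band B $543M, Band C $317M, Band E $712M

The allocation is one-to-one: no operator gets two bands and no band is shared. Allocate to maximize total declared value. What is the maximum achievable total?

Max total: $4687M

Treat this as an assignment problem: match each operator to one band.
Optimal: OrbitCom→Band E ($797M), AzureWave→Band B ($905M), VistaNet→Band C ($863M), TerraLink→Band D ($780M), Meridian→Band F ($597M), Pulse→Band A ($745M) — total 797+905+863+780+597+745 = $4687M.
Max-entry greedy (repeatedly take the single best remaining cell) gives $4340M, worse by 347.
Swapping AzureWave↔VistaNet (AzureWave→Band C $455M, VistaNet→Band B $662M) loses 651.
Every other assignment is strictly worse.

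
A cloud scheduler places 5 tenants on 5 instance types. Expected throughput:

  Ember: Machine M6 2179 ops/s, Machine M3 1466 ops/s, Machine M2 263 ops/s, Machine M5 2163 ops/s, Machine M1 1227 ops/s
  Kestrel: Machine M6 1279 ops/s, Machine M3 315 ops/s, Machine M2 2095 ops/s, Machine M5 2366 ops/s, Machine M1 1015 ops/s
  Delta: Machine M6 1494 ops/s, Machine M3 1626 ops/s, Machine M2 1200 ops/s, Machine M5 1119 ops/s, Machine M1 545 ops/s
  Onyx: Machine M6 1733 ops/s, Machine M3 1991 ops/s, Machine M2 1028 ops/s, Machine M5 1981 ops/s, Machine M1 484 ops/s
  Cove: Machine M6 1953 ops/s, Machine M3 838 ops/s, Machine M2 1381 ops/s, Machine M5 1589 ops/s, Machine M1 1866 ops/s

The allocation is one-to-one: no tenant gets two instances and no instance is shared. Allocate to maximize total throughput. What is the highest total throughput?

Maximum total: 9747 ops/s

This is a one-to-one assignment (maximum-weight bipartite matching).
Optimal: Ember→Machine M6 (2179 ops/s), Kestrel→Machine M2 (2095 ops/s), Delta→Machine M3 (1626 ops/s), Onyx→Machine M5 (1981 ops/s), Cove→Machine M1 (1866 ops/s) — total 2179+2095+1626+1981+1866 = 9747 ops/s.
Column-greedy (each instance in turn goes to its best remaining tenant) gives 8399 ops/s, worse by 1348.
Next-best assignment: Ember→Machine M5, Kestrel→Machine M2, Delta→Machine M6, Onyx→Machine M3, Cove→Machine M1 = 9609 ops/s.
No other one-to-one assignment exceeds 9747 ops/s.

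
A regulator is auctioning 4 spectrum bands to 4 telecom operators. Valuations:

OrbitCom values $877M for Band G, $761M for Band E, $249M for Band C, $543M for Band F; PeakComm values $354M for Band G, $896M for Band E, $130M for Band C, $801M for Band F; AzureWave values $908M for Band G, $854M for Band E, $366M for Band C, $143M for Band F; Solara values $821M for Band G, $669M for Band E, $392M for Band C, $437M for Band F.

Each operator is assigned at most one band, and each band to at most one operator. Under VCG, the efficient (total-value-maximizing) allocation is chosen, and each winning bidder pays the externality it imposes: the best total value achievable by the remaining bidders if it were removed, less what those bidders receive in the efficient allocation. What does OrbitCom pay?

OrbitCom pays $429M.

Efficient allocation: OrbitCom→Band G ($877M), PeakComm→Band F ($801M), AzureWave→Band E ($854M), Solara→Band C ($392M); total welfare W = $2924M.
OrbitCom receives Band G at value $877M, so the others get W − 877 = $2047M.
Without OrbitCom: best allocation of the remaining 3 bidders over all 4 bands is PeakComm→Band F ($801M), AzureWave→Band E ($854M), Solara→Band G ($821M), total $2476M.
VCG payment = (others' best without OrbitCom) − (others' welfare with OrbitCom) = 2476 − 2047 = $429M.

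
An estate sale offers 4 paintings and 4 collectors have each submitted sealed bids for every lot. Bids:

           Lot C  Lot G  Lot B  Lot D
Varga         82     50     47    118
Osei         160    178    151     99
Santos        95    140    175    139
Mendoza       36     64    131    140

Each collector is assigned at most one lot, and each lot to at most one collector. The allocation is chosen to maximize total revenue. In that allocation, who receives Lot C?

Varga receives Lot C.

Optimal: Varga→Lot C ($82), Osei→Lot G ($178), Santos→Lot B ($175), Mendoza→Lot D ($140) — total 82+178+175+140 = $575.
Row-greedy (each collector in turn takes its best remaining lot) gives $507, worse by 68.
Next-best assignment: Varga→Lot D, Osei→Lot C, Santos→Lot G, Mendoza→Lot B = $549.
Varga's own top lot is Lot D ($118), but forcing Varga→Lot D and reassigning the rest optimally gives only $549 — worse by 26.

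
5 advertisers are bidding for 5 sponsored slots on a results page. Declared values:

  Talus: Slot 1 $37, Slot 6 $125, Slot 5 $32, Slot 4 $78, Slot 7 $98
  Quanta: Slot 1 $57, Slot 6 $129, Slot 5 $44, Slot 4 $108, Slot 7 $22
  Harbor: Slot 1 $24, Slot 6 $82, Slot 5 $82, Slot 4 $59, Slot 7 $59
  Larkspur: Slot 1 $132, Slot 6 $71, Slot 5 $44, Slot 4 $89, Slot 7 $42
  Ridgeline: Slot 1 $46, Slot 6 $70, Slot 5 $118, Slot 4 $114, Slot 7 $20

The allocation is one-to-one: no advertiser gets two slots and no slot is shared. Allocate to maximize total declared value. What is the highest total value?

Optimal: Talus→Slot 7 ($98), Quanta→Slot 6 ($129), Harbor→Slot 5 ($82), Larkspur→Slot 1 ($132), Ridgeline→Slot 4 ($114) — total 98+129+82+132+114 = $555.
Row-greedy (each advertiser in turn takes its best remaining slot) gives $467, worse by 88.
Every other assignment is strictly worse.

Maximum total: $555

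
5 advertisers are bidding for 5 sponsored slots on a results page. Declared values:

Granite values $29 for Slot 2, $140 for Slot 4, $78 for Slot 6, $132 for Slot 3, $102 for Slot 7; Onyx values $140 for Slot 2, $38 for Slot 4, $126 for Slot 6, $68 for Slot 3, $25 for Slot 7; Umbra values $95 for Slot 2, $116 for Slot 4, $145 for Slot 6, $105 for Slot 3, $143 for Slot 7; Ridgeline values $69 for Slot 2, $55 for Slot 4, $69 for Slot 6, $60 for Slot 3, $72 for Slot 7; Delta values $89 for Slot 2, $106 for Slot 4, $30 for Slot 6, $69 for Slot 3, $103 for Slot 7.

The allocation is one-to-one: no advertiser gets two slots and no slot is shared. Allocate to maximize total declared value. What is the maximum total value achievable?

Max total: $595

Optimal: Granite→Slot 3 ($132), Onyx→Slot 2 ($140), Umbra→Slot 6 ($145), Ridgeline→Slot 7 ($72), Delta→Slot 4 ($106) — total 132+140+145+72+106 = $595.
Max-entry greedy (repeatedly take the single best remaining cell) gives $588, worse by 7.
Next-best assignment: Granite→Slot 3, Onyx→Slot 2, Umbra→Slot 7, Ridgeline→Slot 6, Delta→Slot 4 = $590.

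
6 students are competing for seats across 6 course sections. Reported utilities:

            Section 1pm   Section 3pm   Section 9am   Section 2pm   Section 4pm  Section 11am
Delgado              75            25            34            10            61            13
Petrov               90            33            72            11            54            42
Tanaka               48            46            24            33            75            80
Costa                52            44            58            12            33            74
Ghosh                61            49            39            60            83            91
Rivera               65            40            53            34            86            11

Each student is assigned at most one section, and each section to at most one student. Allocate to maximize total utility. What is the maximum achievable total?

Optimal: Delgado→Section 1pm (75 points), Petrov→Section 9am (72 points), Tanaka→Section 11am (80 points), Costa→Section 3pm (44 points), Ghosh→Section 2pm (60 points), Rivera→Section 4pm (86 points) — total 75+72+80+44+60+86 = 417 points.
Next-best assignment: Delgado→Section 1pm, Petrov→Section 9am, Tanaka→Section 3pm, Costa→Section 11am, Ghosh→Section 2pm, Rivera→Section 4pm = 413 points.
Swapping Costa↔Tanaka (Costa→Section 11am 74 points, Tanaka→Section 3pm 46 points) loses 4.
Every other assignment is strictly worse.

Max total: 417 points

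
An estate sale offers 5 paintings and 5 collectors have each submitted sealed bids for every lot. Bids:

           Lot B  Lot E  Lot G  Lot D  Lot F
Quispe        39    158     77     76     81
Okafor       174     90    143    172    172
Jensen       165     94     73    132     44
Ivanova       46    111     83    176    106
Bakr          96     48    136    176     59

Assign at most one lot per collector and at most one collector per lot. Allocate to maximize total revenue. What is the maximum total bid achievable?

Max total: $807

Optimal: Quispe→Lot E ($158), Okafor→Lot F ($172), Jensen→Lot B ($165), Ivanova→Lot D ($176), Bakr→Lot G ($136) — total 158+172+165+176+136 = $807.
Max-entry greedy (repeatedly take the single best remaining cell) gives $688, worse by 119.
No other one-to-one assignment exceeds $807.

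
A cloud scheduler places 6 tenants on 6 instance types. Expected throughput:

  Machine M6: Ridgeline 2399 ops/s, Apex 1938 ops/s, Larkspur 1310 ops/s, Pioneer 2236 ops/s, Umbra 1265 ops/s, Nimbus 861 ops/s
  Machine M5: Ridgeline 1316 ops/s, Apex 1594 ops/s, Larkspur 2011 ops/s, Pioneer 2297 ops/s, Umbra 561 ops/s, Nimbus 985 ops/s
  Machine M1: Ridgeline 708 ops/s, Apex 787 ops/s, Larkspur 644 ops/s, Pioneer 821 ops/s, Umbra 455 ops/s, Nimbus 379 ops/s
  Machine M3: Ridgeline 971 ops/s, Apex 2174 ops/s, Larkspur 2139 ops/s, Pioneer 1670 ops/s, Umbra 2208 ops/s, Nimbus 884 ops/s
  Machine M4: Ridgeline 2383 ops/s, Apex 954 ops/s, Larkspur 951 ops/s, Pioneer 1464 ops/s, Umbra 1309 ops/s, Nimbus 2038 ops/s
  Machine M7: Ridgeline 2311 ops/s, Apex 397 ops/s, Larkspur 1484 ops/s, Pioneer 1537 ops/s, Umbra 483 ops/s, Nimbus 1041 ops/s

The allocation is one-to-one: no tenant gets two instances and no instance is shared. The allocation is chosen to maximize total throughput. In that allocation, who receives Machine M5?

Optimal: Ridgeline→Machine M7 (2311 ops/s), Apex→Machine M1 (787 ops/s), Larkspur→Machine M5 (2011 ops/s), Pioneer→Machine M6 (2236 ops/s), Umbra→Machine M3 (2208 ops/s), Nimbus→Machine M4 (2038 ops/s) — total 2311+787+2011+2236+2208+2038 = 11591 ops/s.
Max-entry greedy (repeatedly take the single best remaining cell) gives 11213 ops/s, worse by 378.
Next-best assignment: Ridgeline→Machine M7, Apex→Machine M6, Larkspur→Machine M1, Pioneer→Machine M5, Umbra→Machine M3, Nimbus→Machine M4 = 11436 ops/s.
Swapping Nimbus↔Pioneer (Nimbus→Machine M6 861 ops/s, Pioneer→Machine M4 1464 ops/s) loses 1949.
Larkspur's own top instance is Machine M3 (2139 ops/s), but forcing Larkspur→Machine M3 and reassigning the rest optimally gives only 11178 ops/s — worse by 413.

Larkspur receives Machine M5.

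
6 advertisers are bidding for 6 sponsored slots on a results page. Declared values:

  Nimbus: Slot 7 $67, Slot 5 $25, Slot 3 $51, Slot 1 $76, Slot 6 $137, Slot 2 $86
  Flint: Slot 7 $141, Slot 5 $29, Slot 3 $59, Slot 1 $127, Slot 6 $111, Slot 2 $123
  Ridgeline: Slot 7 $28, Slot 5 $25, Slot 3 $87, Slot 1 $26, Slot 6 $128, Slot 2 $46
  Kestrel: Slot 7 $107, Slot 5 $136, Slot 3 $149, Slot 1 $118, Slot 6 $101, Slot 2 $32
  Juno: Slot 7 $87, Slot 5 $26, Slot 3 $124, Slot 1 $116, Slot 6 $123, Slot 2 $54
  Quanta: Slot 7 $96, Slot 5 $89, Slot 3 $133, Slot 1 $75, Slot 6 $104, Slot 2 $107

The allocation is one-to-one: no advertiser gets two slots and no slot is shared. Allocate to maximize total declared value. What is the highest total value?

Max total: $740

This is the linear assignment problem.
Optimal: Nimbus→Slot 2 ($86), Flint→Slot 7 ($141), Ridgeline→Slot 6 ($128), Kestrel→Slot 5 ($136), Juno→Slot 1 ($116), Quanta→Slot 3 ($133) — total 86+141+128+136+116+133 = $740.
Column-greedy (each slot in turn goes to its best remaining advertiser) gives $709, worse by 31.
Swapping Juno↔Kestrel (Juno→Slot 5 $26, Kestrel→Slot 1 $118) loses 108.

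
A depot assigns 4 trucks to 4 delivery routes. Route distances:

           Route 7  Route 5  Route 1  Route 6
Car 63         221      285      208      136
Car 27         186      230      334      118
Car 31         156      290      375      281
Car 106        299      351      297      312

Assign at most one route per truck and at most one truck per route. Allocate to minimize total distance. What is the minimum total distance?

Optimal: Car 63→Route 6 (136 km), Car 27→Route 5 (230 km), Car 31→Route 7 (156 km), Car 106→Route 1 (297 km) — total 136+230+156+297 = 819 km.
Row-greedy (each truck in turn takes its cheapest remaining route) gives 909 km, worse by 90.

Minimum total: 819 km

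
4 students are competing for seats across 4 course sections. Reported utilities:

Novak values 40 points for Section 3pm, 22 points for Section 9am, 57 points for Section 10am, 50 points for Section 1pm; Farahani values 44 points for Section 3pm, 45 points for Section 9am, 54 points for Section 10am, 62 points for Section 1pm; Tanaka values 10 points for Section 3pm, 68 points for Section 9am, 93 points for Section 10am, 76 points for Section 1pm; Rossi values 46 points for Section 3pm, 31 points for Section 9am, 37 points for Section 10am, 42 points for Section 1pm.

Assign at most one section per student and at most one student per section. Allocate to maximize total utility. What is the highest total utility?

Maximum total: 234 points

Treat this as an assignment problem: match each student to one section.
Optimal: Novak→Section 1pm (50 points), Farahani→Section 9am (45 points), Tanaka→Section 10am (93 points), Rossi→Section 3pm (46 points) — total 50+45+93+46 = 234 points.
Column-greedy (each section in turn goes to its best remaining student) gives 233 points, worse by 1.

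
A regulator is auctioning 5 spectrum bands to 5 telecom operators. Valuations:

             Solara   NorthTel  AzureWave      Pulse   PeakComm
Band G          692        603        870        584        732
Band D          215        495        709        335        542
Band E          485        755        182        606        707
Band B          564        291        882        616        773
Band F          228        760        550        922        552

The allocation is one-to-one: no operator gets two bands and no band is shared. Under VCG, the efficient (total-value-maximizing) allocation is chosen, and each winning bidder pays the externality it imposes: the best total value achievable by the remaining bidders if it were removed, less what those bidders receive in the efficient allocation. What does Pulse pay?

Efficient allocation: Solara→Band G ($692M), NorthTel→Band E ($755M), AzureWave→Band D ($709M), Pulse→Band F ($922M), PeakComm→Band B ($773M); total welfare W = $3851M.
Pulse receives Band F at value $922M, so the others get W − 922 = $2929M.
Without Pulse: best allocation of the remaining 4 bidders over all 5 bands is Solara→Band G ($692M), NorthTel→Band F ($760M), AzureWave→Band B ($882M), PeakComm→Band E ($707M), total $3041M.
VCG payment = (others' best without Pulse) − (others' welfare with Pulse) = 3041 − 2929 = $112M.

Pulse pays $112M.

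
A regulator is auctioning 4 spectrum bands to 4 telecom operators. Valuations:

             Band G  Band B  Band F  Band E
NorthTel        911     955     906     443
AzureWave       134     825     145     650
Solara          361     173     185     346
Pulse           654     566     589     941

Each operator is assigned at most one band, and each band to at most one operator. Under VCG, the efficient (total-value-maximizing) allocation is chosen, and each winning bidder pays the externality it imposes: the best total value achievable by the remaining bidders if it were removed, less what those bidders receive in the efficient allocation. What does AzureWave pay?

Efficient allocation: NorthTel→Band F ($906M), AzureWave→Band B ($825M), Solara→Band G ($361M), Pulse→Band E ($941M); total welfare W = $3033M.
AzureWave receives Band B at value $825M, so the others get W − 825 = $2208M.
Without AzureWave: best allocation of the remaining 3 bidders over all 4 bands is NorthTel→Band B ($955M), Solara→Band G ($361M), Pulse→Band E ($941M), total $2257M.
VCG payment = (others' best without AzureWave) − (others' welfare with AzureWave) = 2257 − 2208 = $49M.

AzureWave pays $49M.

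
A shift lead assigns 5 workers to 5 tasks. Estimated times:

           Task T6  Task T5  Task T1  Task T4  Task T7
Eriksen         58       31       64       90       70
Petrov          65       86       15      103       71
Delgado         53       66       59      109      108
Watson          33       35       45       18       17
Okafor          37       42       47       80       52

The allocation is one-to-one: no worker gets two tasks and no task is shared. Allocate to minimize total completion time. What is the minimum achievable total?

Optimal: Eriksen→Task T5 (31 min), Petrov→Task T1 (15 min), Delgado→Task T6 (53 min), Watson→Task T4 (18 min), Okafor→Task T7 (52 min) — total 31+15+53+18+52 = 169 min.
Column-greedy (each task in turn goes to its cheapest remaining worker) gives 267 min, worse by 98.
Every other assignment is strictly worse.

Min total: 169 min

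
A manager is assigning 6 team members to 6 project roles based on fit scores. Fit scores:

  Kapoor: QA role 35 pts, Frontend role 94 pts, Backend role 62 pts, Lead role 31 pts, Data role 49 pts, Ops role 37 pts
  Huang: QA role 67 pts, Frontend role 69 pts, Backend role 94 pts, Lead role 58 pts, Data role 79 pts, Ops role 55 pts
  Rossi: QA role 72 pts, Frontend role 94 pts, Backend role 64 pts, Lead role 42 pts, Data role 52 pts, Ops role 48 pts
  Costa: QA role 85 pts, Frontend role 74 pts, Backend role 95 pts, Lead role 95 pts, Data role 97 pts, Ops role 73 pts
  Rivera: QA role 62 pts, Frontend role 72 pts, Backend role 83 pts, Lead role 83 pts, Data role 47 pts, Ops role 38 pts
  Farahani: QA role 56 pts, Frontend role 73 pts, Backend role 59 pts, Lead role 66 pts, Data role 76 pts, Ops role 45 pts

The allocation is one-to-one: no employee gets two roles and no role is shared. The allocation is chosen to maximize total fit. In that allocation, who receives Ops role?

Optimal: Kapoor→Frontend role (94 pts), Huang→Backend role (94 pts), Rossi→QA role (72 pts), Costa→Ops role (73 pts), Rivera→Lead role (83 pts), Farahani→Data role (76 pts) — total 94+94+72+73+83+76 = 492 pts.
Row-greedy (each employee in turn takes its best remaining role) gives 485 pts, worse by 7.
Next-best assignment: Kapoor→Frontend role, Huang→Backend role, Rossi→QA role, Costa→Data role, Rivera→Lead role, Farahani→Ops role = 485 pts.
Every other assignment is strictly worse.
Costa's own top role is Data role (97 pts), but forcing Costa→Data role and reassigning the rest optimally gives only 485 pts — worse by 7.

Costa receives Ops role.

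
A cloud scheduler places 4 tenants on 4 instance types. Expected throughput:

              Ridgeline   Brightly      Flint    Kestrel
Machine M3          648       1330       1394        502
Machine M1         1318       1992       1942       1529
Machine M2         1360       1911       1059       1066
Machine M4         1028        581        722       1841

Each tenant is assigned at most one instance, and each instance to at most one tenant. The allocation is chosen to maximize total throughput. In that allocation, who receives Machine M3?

Flint receives Machine M3.

Optimal: Ridgeline→Machine M2 (1360 ops/s), Brightly→Machine M1 (1992 ops/s), Flint→Machine M3 (1394 ops/s), Kestrel→Machine M4 (1841 ops/s) — total 1360+1992+1394+1841 = 6587 ops/s.
Next-best assignment: Ridgeline→Machine M2, Brightly→Machine M3, Flint→Machine M1, Kestrel→Machine M4 = 6473 ops/s.
Flint's own top instance is Machine M1 (1942 ops/s), but forcing Flint→Machine M1 and reassigning the rest optimally gives only 6473 ops/s — worse by 114.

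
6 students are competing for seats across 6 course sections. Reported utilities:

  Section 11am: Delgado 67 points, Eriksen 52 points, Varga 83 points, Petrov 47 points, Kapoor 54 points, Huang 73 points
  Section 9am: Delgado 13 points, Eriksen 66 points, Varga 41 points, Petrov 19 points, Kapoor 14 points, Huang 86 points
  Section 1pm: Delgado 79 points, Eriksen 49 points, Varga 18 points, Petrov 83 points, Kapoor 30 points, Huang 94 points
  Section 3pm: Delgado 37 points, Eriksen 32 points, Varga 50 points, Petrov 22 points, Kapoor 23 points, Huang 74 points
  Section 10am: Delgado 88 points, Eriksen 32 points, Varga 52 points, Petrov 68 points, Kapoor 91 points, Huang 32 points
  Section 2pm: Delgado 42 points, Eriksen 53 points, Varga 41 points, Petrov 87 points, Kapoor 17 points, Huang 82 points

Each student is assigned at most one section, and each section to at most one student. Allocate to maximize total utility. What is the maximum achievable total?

Treat this as an assignment problem: match each student to one section.
Optimal: Delgado→Section 1pm (79 points), Eriksen→Section 9am (66 points), Varga→Section 11am (83 points), Petrov→Section 2pm (87 points), Kapoor→Section 10am (91 points), Huang→Section 3pm (74 points) — total 79+66+83+87+91+74 = 480 points.
Swapping Petrov↔Huang (Petrov→Section 3pm 22 points, Huang→Section 2pm 82 points) loses 57.
No other one-to-one assignment exceeds 480 points.

Maximum total: 480 points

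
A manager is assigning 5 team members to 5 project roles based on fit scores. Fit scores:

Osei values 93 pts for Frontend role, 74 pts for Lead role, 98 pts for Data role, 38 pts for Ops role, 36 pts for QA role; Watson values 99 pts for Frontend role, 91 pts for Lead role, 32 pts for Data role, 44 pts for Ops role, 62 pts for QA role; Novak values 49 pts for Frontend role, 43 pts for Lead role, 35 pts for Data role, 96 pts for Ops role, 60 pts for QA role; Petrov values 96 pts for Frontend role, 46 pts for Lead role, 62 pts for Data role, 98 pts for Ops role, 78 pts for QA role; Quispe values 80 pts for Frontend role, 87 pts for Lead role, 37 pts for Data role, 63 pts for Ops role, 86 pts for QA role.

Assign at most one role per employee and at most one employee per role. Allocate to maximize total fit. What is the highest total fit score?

Optimal: Osei→Data role (98 pts), Watson→Lead role (91 pts), Novak→Ops role (96 pts), Petrov→Frontend role (96 pts), Quispe→QA role (86 pts) — total 98+91+96+96+86 = 467 pts.
Swapping Osei↔Watson (Osei→Lead role 74 pts, Watson→Data role 32 pts) loses 83.
Checked against all permutations: 467 pts is optimal.

Max total: 467 pts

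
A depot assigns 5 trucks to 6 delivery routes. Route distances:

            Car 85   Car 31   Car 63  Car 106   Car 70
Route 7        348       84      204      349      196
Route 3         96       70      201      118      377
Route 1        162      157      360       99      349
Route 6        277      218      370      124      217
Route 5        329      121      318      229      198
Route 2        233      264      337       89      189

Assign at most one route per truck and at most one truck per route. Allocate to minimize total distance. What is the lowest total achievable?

Optimal: Car 85→Route 3 (96 km), Car 31→Route 5 (121 km), Car 63→Route 7 (204 km), Car 106→Route 1 (99 km), Car 70→Route 2 (189 km) — total 96+121+204+99+189 = 709 km.
Row-greedy (each truck in turn takes its cheapest remaining route) gives 804 km, worse by 95.
Next-best assignment: Car 85→Route 1, Car 31→Route 3, Car 63→Route 7, Car 106→Route 2, Car 70→Route 5 = 723 km.
No other one-to-one assignment undercuts 709 km.

Min total: 709 km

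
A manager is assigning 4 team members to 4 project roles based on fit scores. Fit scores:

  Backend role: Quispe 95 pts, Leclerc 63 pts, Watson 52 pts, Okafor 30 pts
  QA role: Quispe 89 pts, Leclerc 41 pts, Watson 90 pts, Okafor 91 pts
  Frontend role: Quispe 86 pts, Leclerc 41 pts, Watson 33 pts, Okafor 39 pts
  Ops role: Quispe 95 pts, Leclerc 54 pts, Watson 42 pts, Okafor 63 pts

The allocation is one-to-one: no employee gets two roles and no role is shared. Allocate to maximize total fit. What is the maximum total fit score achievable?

Optimal: Quispe→Frontend role (86 pts), Leclerc→Backend role (63 pts), Watson→QA role (90 pts), Okafor→Ops role (63 pts) — total 86+63+90+63 = 302 pts.
Row-greedy (each employee in turn takes its best remaining role) gives 278 pts, worse by 24.
Next-best assignment: Quispe→Backend role, Leclerc→Frontend role, Watson→QA role, Okafor→Ops role = 289 pts.
Swapping Okafor↔Quispe (Okafor→Frontend role 39 pts, Quispe→Ops role 95 pts) loses 15.

Max total: 302 pts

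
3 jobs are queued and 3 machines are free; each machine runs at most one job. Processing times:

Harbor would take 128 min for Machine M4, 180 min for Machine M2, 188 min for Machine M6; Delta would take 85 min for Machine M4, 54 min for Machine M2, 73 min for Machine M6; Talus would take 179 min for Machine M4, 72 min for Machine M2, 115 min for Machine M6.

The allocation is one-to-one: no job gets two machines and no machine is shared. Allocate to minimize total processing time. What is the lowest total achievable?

Min total: 273 min

Optimal: Harbor→Machine M4 (128 min), Delta→Machine M6 (73 min), Talus→Machine M2 (72 min) — total 128+73+72 = 273 min.
Row-greedy (each job in turn takes its cheapest remaining machine) gives 297 min, worse by 24.
Next-best assignment: Harbor→Machine M4, Delta→Machine M2, Talus→Machine M6 = 297 min.
Every other assignment is strictly worse.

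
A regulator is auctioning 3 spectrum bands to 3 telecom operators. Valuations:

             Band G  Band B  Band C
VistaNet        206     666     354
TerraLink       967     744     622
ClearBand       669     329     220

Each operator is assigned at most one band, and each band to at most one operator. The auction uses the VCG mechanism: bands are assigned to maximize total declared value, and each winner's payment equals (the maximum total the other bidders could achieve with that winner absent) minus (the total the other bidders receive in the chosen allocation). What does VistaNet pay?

VistaNet pays $122M.

Efficient allocation: VistaNet→Band B ($666M), TerraLink→Band C ($622M), ClearBand→Band G ($669M); total welfare W = $1957M.
VistaNet receives Band B at value $666M, so the others get W − 666 = $1291M.
Without VistaNet: best allocation of the remaining 2 bidders over all 3 bands is TerraLink→Band B ($744M), ClearBand→Band G ($669M), total $1413M.
VCG payment = (others' best without VistaNet) − (others' welfare with VistaNet) = 1413 − 1291 = $122M.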